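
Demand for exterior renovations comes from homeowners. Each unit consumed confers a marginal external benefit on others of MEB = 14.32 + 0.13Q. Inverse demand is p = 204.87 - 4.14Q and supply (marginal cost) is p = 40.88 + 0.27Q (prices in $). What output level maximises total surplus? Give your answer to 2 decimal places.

Social marginal benefit = demand + MEB = 219.19 - 4.01Q.
Set SMB = MC: 219.19 - 4.01Q = 40.88 + 0.27Q → Q* = 41.6612.

Q* = 41.66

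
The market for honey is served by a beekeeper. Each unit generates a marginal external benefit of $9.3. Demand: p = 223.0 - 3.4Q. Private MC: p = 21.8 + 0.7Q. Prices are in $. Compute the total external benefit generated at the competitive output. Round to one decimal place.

$456.4

Market equilibrium (private): 21.8 + 0.7Q = 223.0 - 3.4Q → Q_m = 49.0732.
Total external benefit = MEB × Q_m = 9.3 × 49.0732 = 456.3808.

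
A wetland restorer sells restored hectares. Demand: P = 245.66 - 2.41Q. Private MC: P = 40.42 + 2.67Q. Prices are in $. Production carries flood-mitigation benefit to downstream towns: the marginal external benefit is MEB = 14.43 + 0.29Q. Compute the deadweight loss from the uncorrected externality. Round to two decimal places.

Market equilibrium (private): 40.42 + 2.67Q = 245.66 - 2.41Q → Q_m = 40.4016.
Social marginal cost = private MC − MEB = 25.99 + 2.38Q.
Set SMC = demand: 25.99 + 2.38Q = 245.66 - 2.41Q → Q* = 45.8601.
The loss is the area between SMC and demand from Q* to Q_m; with linear curves that's a triangle of height MEB(Q_m).
DWL = ½ × 5.4585 × 26.1465 = 71.3603.

DWL = $71.36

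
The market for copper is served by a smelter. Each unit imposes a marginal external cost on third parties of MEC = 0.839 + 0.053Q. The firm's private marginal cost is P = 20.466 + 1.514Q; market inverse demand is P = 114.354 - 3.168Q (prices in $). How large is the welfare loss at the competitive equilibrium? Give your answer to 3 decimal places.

DWL = $0.382

Market equilibrium (private): 20.466 + 1.514Q = 114.354 - 3.168Q → Q_m = 20.0530.
Social marginal cost = private MC + MEC = 21.305 + 1.567Q.
Set SMC = demand: 21.305 + 1.567Q = 114.354 - 3.168Q → Q* = 19.6513.
The loss is the area between SMC and demand from Q* to Q_m; with linear curves that's a triangle of height MEC(Q_m).
DWL = ½ × 0.4017 × 1.9018 = 0.3820.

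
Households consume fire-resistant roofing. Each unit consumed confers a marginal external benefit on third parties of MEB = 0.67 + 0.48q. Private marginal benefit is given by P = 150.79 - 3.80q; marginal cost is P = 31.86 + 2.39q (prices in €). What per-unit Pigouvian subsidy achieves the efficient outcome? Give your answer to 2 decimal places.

Social marginal benefit = demand + MEB = 151.46 - 3.32q.
Set SMB = MC: 151.46 - 3.32q = 31.86 + 2.39q → q* = 20.9457.
The Pigouvian subsidy equals MEB at q*: 0.67 + 0.48×20.9457 = 10.7239.

subsidy = €10.72 per unit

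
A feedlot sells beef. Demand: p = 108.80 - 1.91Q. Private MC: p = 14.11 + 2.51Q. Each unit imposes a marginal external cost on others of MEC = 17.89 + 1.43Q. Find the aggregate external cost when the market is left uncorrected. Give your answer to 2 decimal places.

Market equilibrium (private): 14.11 + 2.51Q = 108.80 - 1.91Q → Q_m = 21.4231.
Total external cost = ∫₀^{Q_m} (17.89 + 1.43Q) dQ = 17.89×21.4231 + ½×1.43×21.4231² = 711.4079.

711.41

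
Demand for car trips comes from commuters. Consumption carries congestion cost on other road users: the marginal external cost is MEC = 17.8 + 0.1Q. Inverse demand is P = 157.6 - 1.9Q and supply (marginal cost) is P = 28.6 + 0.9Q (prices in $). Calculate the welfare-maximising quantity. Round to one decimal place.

Social marginal benefit = demand − MEC = 139.8 - 2.0Q.
Set SMB = MC: 139.8 - 2.0Q = 28.6 + 0.9Q → Q* = 38.3448.

Q* = 38.3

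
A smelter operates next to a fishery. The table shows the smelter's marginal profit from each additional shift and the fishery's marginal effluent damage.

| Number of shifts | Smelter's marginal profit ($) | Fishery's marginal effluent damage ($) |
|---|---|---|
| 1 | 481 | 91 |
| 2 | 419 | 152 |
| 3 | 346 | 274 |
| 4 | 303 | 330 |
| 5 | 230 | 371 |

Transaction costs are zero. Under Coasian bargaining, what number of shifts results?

Bargaining reaches the level where marginal profit last exceeds marginal effluent damage.
That holds through level 3 (346 ≥ 274) but not at 4 (303 < 330).

3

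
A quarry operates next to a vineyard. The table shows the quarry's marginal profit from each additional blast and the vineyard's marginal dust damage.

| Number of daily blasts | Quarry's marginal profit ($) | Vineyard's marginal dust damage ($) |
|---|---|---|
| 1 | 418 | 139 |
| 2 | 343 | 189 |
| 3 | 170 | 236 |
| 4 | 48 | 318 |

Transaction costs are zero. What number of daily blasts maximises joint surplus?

Bargaining reaches the level where marginal profit last exceeds marginal dust damage.
That holds through level 2 (343 ≥ 189) but not at 3 (170 < 236).

2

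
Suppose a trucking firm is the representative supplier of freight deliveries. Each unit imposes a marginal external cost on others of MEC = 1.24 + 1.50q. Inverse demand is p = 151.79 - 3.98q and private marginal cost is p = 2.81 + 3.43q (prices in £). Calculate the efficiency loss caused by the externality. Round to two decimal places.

DWL = £55.32

Market equilibrium (private): 2.81 + 3.43q = 151.79 - 3.98q → q_m = 20.1053.
Social marginal cost = private MC + MEC = 4.05 + 4.93q.
Set SMC = demand: 4.05 + 4.93q = 151.79 - 3.98q → q* = 16.5814.
Between q* and q_m the wedge SMC − demand runs linearly from 0 to MEC(q_m), so the loss is a triangle.
DWL = ½ × 3.5239 × 31.3979 = 55.3215.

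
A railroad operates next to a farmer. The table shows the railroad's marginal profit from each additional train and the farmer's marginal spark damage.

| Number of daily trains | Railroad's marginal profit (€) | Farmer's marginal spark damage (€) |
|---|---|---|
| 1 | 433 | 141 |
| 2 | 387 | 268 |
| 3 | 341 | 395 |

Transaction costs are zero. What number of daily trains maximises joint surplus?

Bargaining reaches the level where marginal profit last exceeds marginal spark damage.
That holds through level 2 (387 ≥ 268) but not at 3 (341 < 395).

2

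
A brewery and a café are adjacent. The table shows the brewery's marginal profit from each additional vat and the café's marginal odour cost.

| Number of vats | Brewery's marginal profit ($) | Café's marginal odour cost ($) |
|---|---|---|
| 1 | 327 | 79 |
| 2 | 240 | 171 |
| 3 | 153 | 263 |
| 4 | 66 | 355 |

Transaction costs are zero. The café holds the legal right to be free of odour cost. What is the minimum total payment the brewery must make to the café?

$250

Efficient level: marginal profit ≥ marginal odour cost through level 2, so k* = 2.
With the café holding the right, the brewery must at least compensate total damage at k*: 79 + 171 = 250.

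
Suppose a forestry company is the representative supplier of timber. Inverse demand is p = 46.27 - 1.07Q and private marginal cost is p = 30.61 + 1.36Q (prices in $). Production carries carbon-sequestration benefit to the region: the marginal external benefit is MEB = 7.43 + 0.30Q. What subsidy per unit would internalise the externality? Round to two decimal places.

Social marginal cost = private MC − MEB = 23.18 + 1.06Q.
Set SMC = demand: 23.18 + 1.06Q = 46.27 - 1.07Q → Q* = 10.8404.
The Pigouvian subsidy equals MEB at Q*: 7.43 + 0.30×10.8404 = 10.6821.

subsidy = $10.68 per unit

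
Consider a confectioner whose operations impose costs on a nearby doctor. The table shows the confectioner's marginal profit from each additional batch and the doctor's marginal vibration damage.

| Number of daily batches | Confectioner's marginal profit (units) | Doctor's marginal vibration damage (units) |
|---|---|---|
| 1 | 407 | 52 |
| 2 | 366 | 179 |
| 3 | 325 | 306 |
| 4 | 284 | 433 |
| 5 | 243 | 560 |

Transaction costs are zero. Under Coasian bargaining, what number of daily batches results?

Bargaining reaches the level where marginal profit last exceeds marginal vibration damage.
That holds through level 3 (325 ≥ 306) but not at 4 (284 < 433).

3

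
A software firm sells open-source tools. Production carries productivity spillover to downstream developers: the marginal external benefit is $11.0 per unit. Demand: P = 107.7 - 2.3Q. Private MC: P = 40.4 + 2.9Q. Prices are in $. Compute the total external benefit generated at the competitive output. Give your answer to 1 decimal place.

Market equilibrium (private): 40.4 + 2.9Q = 107.7 - 2.3Q → Q_m = 12.9423.
Total external benefit = MEB × Q_m = 11.0 × 12.9423 = 142.3653.

$142.4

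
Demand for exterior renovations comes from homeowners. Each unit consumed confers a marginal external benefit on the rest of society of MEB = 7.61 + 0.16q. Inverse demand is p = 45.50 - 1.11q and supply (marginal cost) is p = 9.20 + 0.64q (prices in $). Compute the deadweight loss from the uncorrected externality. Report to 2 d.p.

Market equilibrium (private): 9.20 + 0.64q = 45.50 - 1.11q → q_m = 20.7429.
Social marginal benefit = demand + MEB = 53.11 - 0.95q.
Set SMB = MC: 53.11 - 0.95q = 9.20 + 0.64q → q* = 27.6164.
Between q* and q_m the wedge SMB − MC runs linearly from 0 to MEB(q_m), so the loss is a triangle.
DWL = ½ × 6.8735 × 10.9289 = 37.5599.

DWL = $37.56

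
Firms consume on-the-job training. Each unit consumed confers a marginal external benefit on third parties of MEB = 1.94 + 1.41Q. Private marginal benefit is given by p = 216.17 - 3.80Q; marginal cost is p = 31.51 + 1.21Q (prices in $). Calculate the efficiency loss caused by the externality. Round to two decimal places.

DWL = $403.65

Market equilibrium (private): 31.51 + 1.21Q = 216.17 - 3.80Q → Q_m = 36.8583.
Social marginal benefit = demand + MEB = 218.11 - 2.39Q.
Set SMB = MC: 218.11 - 2.39Q = 31.51 + 1.21Q → Q* = 51.8333.
Height of the DWL triangle at Q_m is SMB(Q_m) − MC(Q_m) = MEB(Q_m) = 53.9102.
DWL = ½ × 14.9750 × 53.9102 = 403.6526.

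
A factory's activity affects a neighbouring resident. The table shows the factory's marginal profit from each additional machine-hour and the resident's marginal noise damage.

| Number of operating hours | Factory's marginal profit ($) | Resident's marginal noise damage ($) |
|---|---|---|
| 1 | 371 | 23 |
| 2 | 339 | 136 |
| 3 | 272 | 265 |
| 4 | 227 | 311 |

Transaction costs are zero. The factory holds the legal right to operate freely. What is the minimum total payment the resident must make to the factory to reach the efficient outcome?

$227

Left alone the factory would choose level 4 (marginal profit stays positive).
Efficient level: k* = 3 (marginal profit ≥ marginal noise damage through 3).
The resident must at least cover the factory's forgone profit from cutting 4→3: 227 = 227.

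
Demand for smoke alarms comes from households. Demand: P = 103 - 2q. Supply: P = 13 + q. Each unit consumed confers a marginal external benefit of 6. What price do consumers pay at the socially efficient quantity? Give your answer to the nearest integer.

P = 39

Social marginal benefit = demand + MEB = 109 - 2q.
Set SMB = MC: 109 - 2q = 13 + q → q* = 32.0000.
Consumer price on the demand curve at q*: 103 − 2×32.0000 = 39.0000.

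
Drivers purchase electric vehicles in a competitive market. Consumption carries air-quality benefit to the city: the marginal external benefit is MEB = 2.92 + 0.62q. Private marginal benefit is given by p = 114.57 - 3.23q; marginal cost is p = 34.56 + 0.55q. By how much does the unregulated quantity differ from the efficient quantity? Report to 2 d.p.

Market equilibrium (private): 34.56 + 0.55q = 114.57 - 3.23q → q_m = 21.1667.
Social marginal benefit = demand + MEB = 117.49 - 2.61q.
Set SMB = MC: 117.49 - 2.61q = 34.56 + 0.55q → q* = 26.2437.
Gap = |21.1667 − 26.2437| = 5.0770.

5.08 units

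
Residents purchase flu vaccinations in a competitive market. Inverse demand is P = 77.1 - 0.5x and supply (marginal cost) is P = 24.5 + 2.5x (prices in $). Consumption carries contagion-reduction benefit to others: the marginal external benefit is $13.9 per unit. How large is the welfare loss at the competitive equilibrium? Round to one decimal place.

DWL = $32.2

Market equilibrium (private): 24.5 + 2.5x = 77.1 - 0.5x → x_m = 17.5333.
Social marginal benefit = demand + MEB = 91.0 - 0.5x.
Set SMB = MC: 91.0 - 0.5x = 24.5 + 2.5x → x* = 22.1667.
Between x* and x_m the wedge SMB − MC runs linearly from 0 to MEB(x_m), so the loss is a triangle.
DWL = ½ × 4.6334 × 13.9000 = 32.2021.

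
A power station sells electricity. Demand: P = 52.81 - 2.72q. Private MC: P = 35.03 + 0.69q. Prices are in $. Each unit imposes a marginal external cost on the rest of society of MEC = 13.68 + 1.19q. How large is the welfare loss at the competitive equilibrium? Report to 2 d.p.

Market equilibrium (private): 35.03 + 0.69q = 52.81 - 2.72q → q_m = 5.2141.
Social marginal cost = private MC + MEC = 48.71 + 1.88q.
Set SMC = demand: 48.71 + 1.88q = 52.81 - 2.72q → q* = 0.8913.
The welfare-loss triangle has base |q_m − q*| and height MEC(q_m) (the vertical gap between SMC and demand is zero at q* and MEC at q_m).
DWL = ½ × 4.3228 × 19.8848 = 42.9790.

DWL = $42.98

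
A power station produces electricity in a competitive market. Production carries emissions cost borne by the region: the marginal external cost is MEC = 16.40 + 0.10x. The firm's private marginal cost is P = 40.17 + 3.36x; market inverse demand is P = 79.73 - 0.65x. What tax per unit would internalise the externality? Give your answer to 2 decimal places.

Social marginal cost = private MC + MEC = 56.57 + 3.46x.
Set SMC = demand: 56.57 + 3.46x = 79.73 - 0.65x → x* = 5.6350.
The Pigouvian tax equals MEC at x*: 16.40 + 0.10×5.6350 = 16.9635.

tax = 16.96 per unit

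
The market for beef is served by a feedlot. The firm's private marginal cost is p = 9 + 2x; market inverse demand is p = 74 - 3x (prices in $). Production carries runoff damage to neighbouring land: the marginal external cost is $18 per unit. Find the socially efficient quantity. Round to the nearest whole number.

x* = 9

Social marginal cost = private MC + MEC = 27 + 2x.
Set SMC = demand: 27 + 2x = 74 - 3x → x* = 9.4000.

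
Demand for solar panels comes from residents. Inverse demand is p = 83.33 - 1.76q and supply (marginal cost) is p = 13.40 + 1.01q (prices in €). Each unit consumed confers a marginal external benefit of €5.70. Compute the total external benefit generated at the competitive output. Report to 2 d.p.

Market equilibrium (private): 13.40 + 1.01q = 83.33 - 1.76q → q_m = 25.2455.
Total external benefit = MEB × q_m = 5.70 × 25.2455 = 143.8994.

€143.90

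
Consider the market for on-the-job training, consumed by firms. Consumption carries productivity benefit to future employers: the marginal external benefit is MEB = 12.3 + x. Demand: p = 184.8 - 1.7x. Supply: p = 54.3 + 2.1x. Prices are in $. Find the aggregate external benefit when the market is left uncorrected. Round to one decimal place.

$1012.1

Market equilibrium (private): 54.3 + 2.1x = 184.8 - 1.7x → x_m = 34.3421.
Total external benefit = ∫₀^{x_m} (12.3 + 1.0x) dx = 12.3×34.3421 + ½×1.0×34.3421² = 1012.0977.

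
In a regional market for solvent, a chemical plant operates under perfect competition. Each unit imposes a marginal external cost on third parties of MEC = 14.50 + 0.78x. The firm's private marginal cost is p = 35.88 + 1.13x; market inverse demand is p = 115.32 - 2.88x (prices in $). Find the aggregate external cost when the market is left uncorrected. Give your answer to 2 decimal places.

Market equilibrium (private): 35.88 + 1.13x = 115.32 - 2.88x → x_m = 19.8105.
Total external cost = ∫₀^{x_m} (14.50 + 0.78x) dx = 14.50×19.8105 + ½×0.78×19.8105² = 440.3101.

$440.31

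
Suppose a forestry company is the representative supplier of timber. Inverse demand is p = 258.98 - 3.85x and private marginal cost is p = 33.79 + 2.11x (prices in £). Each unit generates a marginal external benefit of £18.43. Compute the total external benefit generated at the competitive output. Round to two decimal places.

£696.35

Market equilibrium (private): 33.79 + 2.11x = 258.98 - 3.85x → x_m = 37.7836.
Total external benefit = MEB × x_m = 18.43 × 37.7836 = 696.3517.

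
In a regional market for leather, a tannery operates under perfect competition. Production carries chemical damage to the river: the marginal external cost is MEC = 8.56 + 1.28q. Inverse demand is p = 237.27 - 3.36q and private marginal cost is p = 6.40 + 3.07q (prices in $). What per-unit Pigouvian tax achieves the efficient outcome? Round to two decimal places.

tax = $45.47 per unit

Social marginal cost = private MC + MEC = 14.96 + 4.35q.
Set SMC = demand: 14.96 + 4.35q = 237.27 - 3.36q → q* = 28.8340.
The Pigouvian tax equals MEC at q*: 8.56 + 1.28×28.8340 = 45.4675.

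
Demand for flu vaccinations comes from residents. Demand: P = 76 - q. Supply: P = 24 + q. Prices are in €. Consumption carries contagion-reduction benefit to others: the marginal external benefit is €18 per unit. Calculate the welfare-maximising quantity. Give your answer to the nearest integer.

q* = 35

Social marginal benefit = demand + MEB = 94 - q.
Set SMB = MC: 94 - q = 24 + q → q* = 35.0000.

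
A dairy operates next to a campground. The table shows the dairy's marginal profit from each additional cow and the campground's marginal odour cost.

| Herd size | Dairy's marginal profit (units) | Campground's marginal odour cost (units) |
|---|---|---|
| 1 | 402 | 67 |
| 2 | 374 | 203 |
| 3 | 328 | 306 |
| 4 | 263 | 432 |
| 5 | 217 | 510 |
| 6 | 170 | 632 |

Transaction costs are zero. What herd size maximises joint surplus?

3

Bargaining reaches the level where marginal profit last exceeds marginal odour cost.
That holds through level 3 (328 ≥ 306) but not at 4 (263 < 432).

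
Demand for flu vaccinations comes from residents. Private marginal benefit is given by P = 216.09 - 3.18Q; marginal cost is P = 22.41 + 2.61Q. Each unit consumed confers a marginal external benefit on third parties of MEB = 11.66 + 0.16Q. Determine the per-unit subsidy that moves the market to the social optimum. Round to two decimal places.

Social marginal benefit = demand + MEB = 227.75 - 3.02Q.
Set SMB = MC: 227.75 - 3.02Q = 22.41 + 2.61Q → Q* = 36.4725.
The Pigouvian subsidy equals MEB at Q*: 11.66 + 0.16×36.4725 = 17.4956.

subsidy = 17.50 per unit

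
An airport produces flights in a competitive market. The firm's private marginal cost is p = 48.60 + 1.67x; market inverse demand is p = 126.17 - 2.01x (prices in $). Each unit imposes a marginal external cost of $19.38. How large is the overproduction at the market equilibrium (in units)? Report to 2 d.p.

5.27 units

Market equilibrium (private): 48.60 + 1.67x = 126.17 - 2.01x → x_m = 21.0788.
Social marginal cost = private MC + MEC = 67.98 + 1.67x.
Set SMC = demand: 67.98 + 1.67x = 126.17 - 2.01x → x* = 15.8125.
Gap = |21.0788 − 15.8125| = 5.2663.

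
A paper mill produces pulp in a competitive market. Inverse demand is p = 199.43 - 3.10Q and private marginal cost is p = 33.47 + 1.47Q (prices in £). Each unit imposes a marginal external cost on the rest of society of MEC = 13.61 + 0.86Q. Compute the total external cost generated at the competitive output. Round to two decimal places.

Market equilibrium (private): 33.47 + 1.47Q = 199.43 - 3.10Q → Q_m = 36.3151.
Total external cost = ∫₀^{Q_m} (13.61 + 0.86Q) dQ = 13.61×36.3151 + ½×0.86×36.3151² = 1061.3267.

£1061.33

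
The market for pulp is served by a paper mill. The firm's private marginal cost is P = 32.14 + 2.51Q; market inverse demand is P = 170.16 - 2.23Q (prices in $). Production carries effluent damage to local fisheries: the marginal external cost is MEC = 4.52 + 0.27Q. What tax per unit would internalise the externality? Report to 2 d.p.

tax = $11.71 per unit

Social marginal cost = private MC + MEC = 36.66 + 2.78Q.
Set SMC = demand: 36.66 + 2.78Q = 170.16 - 2.23Q → Q* = 26.6467.
The Pigouvian tax equals MEC at Q*: 4.52 + 0.27×26.6467 = 11.7146.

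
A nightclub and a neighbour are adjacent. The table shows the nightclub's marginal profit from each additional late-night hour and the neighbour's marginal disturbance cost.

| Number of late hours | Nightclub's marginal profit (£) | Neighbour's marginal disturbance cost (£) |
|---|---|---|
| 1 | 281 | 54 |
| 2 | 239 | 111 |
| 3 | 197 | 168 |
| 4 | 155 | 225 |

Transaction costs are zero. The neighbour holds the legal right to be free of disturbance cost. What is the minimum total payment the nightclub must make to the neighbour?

Efficient level: marginal profit ≥ marginal disturbance cost through level 3, so k* = 3.
With the neighbour holding the right, the nightclub must at least compensate total damage at k*: 54 + 111 + 168 = 333.

£333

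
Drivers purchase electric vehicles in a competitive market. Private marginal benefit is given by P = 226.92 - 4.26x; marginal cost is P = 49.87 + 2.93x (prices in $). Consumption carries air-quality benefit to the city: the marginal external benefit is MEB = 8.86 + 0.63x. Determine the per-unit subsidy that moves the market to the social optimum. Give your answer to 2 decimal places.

Social marginal benefit = demand + MEB = 235.78 - 3.63x.
Set SMB = MC: 235.78 - 3.63x = 49.87 + 2.93x → x* = 28.3399.
The Pigouvian subsidy equals MEB at x*: 8.86 + 0.63×28.3399 = 26.7141.

subsidy = $26.71 per unit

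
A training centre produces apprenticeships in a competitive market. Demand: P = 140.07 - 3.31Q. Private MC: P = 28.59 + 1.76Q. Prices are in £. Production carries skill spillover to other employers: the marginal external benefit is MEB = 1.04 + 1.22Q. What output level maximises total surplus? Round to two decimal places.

Q* = 29.23

Social marginal cost = private MC − MEB = 27.55 + 0.54Q.
Set SMC = demand: 27.55 + 0.54Q = 140.07 - 3.31Q → Q* = 29.2260.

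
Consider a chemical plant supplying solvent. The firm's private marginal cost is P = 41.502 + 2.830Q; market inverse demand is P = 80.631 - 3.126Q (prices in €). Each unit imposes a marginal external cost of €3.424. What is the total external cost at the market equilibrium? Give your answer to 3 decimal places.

€22.495

Market equilibrium (private): 41.502 + 2.830Q = 80.631 - 3.126Q → Q_m = 6.5697.
Total external cost = MEC × Q_m = 3.424 × 6.5697 = 22.4947.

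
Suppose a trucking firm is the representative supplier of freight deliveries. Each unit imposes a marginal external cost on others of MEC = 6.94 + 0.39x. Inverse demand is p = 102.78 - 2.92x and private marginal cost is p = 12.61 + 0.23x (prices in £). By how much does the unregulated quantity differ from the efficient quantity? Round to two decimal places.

5.11 units

Market equilibrium (private): 12.61 + 0.23x = 102.78 - 2.92x → x_m = 28.6254.
Social marginal cost = private MC + MEC = 19.55 + 0.62x.
Set SMC = demand: 19.55 + 0.62x = 102.78 - 2.92x → x* = 23.5113.
Gap = |28.6254 − 23.5113| = 5.1141.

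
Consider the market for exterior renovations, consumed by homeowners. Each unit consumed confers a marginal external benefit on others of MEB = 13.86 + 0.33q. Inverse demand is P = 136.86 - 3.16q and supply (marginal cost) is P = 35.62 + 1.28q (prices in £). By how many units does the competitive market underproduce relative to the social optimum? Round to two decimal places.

5.20 units

Market equilibrium (private): 35.62 + 1.28q = 136.86 - 3.16q → q_m = 22.8018.
Social marginal benefit = demand + MEB = 150.72 - 2.83q.
Set SMB = MC: 150.72 - 2.83q = 35.62 + 1.28q → q* = 28.0049.
Gap = |22.8018 − 28.0049| = 5.2031.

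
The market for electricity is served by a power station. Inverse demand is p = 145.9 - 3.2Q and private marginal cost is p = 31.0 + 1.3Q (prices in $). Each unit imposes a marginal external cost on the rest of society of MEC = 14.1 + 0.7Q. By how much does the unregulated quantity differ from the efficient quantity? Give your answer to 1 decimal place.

6.1 units

Market equilibrium (private): 31.0 + 1.3Q = 145.9 - 3.2Q → Q_m = 25.5333.
Social marginal cost = private MC + MEC = 45.1 + 2.0Q.
Set SMC = demand: 45.1 + 2.0Q = 145.9 - 3.2Q → Q* = 19.3846.
Gap = |25.5333 − 19.3846| = 6.1487.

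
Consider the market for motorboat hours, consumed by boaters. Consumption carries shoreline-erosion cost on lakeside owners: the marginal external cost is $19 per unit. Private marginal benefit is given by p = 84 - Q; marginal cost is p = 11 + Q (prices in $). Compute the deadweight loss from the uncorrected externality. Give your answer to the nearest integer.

DWL = $90

Market equilibrium (private): 11 + Q = 84 - Q → Q_m = 36.5000.
Social marginal benefit = demand − MEC = 65 - Q.
Set SMB = MC: 65 - Q = 11 + Q → Q* = 27.0000.
Between Q* and Q_m the wedge MC − SMB runs linearly from 0 to MEC(Q_m), so the loss is a triangle.
DWL = ½ × 9.5000 × 19.0000 = 90.2500.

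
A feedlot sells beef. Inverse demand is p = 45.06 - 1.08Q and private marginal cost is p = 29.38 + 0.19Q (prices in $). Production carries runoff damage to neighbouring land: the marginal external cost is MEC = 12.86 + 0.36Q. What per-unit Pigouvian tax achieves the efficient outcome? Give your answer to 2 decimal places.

Social marginal cost = private MC + MEC = 42.24 + 0.55Q.
Set SMC = demand: 42.24 + 0.55Q = 45.06 - 1.08Q → Q* = 1.7301.
The Pigouvian tax equals MEC at Q*: 12.86 + 0.36×1.7301 = 13.4828.

tax = $13.48 per unit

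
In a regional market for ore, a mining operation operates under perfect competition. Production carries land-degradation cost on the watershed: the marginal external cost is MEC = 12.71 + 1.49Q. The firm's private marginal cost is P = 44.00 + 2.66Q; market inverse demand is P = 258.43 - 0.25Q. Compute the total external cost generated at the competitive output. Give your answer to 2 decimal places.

4981.78

Market equilibrium (private): 44.00 + 2.66Q = 258.43 - 0.25Q → Q_m = 73.6873.
Total external cost = ∫₀^{Q_m} (12.71 + 1.49Q) dQ = 12.71×73.6873 + ½×1.49×73.6873² = 4981.7801.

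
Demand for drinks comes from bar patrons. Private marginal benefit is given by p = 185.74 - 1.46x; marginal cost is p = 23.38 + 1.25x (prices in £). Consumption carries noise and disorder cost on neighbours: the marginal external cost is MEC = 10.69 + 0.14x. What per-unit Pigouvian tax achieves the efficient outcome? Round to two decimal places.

Social marginal benefit = demand − MEC = 175.05 - 1.60x.
Set SMB = MC: 175.05 - 1.60x = 23.38 + 1.25x → x* = 53.2175.
The Pigouvian tax equals MEC at x*: 10.69 + 0.14×53.2175 = 18.1405.

tax = £18.14 per unit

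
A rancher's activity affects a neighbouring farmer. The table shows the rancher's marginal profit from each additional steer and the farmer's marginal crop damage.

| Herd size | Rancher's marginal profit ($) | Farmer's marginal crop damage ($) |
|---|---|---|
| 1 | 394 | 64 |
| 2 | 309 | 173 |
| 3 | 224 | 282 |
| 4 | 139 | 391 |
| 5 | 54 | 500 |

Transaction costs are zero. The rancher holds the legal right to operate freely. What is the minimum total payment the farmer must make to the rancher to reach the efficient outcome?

$417

Left alone the rancher would choose level 5 (marginal profit stays positive).
Efficient level: k* = 2 (marginal profit ≥ marginal crop damage through 2).
The farmer must at least cover the rancher's forgone profit from cutting 5→2: 224 + 139 + 54 = 417.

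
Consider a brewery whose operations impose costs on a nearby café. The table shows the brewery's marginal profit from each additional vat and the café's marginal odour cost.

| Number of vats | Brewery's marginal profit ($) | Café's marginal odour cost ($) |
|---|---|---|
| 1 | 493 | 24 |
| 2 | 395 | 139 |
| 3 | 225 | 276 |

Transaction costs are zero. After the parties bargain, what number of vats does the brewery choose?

Bargaining reaches the level where marginal profit last exceeds marginal odour cost.
That holds through level 2 (395 ≥ 139) but not at 3 (225 < 276).

2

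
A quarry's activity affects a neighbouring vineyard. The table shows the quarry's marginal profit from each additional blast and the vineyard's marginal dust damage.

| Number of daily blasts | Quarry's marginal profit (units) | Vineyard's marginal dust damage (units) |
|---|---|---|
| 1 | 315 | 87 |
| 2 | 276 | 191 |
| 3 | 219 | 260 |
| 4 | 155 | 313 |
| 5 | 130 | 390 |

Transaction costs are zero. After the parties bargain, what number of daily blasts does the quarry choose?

2

Bargaining reaches the level where marginal profit last exceeds marginal dust damage.
That holds through level 2 (276 ≥ 191) but not at 3 (219 < 260).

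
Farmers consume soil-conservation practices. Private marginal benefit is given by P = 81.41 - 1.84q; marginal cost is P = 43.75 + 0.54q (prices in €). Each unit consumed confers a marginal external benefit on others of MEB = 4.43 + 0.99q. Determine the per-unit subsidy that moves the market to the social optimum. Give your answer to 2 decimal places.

subsidy = €34.41 per unit

Social marginal benefit = demand + MEB = 85.84 - 0.85q.
Set SMB = MC: 85.84 - 0.85q = 43.75 + 0.54q → q* = 30.2806.
The Pigouvian subsidy equals MEB at q*: 4.43 + 0.99×30.2806 = 34.4078.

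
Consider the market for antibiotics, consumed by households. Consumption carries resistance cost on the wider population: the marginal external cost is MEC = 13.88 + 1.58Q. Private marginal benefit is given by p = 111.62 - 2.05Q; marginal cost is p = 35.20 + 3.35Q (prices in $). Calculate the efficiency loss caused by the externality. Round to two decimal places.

DWL = $94.08

Market equilibrium (private): 35.20 + 3.35Q = 111.62 - 2.05Q → Q_m = 14.1519.
Social marginal benefit = demand − MEC = 97.74 - 3.63Q.
Set SMB = MC: 97.74 - 3.63Q = 35.20 + 3.35Q → Q* = 8.9599.
Height of the DWL triangle at Q_m is MC(Q_m) − SMB(Q_m) = MEC(Q_m) = 36.2399.
DWL = ½ × 5.1920 × 36.2399 = 94.0788.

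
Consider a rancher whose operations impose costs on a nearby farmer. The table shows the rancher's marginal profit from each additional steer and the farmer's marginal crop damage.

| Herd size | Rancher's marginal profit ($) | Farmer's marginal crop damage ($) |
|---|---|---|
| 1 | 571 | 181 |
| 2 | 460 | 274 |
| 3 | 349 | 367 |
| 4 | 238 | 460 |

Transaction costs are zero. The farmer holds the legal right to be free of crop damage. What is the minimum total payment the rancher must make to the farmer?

Efficient level: marginal profit ≥ marginal crop damage through level 2, so k* = 2.
With the farmer holding the right, the rancher must at least compensate total damage at k*: 181 + 274 = 455.

$455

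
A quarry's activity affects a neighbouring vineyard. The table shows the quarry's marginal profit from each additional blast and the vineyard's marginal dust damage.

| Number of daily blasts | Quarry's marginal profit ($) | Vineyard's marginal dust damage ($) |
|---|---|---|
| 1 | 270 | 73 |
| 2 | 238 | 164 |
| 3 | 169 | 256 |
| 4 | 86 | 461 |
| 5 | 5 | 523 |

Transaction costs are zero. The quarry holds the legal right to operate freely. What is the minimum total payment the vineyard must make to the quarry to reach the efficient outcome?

$260

Left alone the quarry would choose level 5 (marginal profit stays positive).
Efficient level: k* = 2 (marginal profit ≥ marginal dust damage through 2).
The vineyard must at least cover the quarry's forgone profit from cutting 5→2: 169 + 86 + 5 = 260.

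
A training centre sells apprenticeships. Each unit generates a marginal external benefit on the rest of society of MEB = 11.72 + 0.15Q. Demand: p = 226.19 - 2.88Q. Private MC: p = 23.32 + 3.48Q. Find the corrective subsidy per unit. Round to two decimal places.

Social marginal cost = private MC − MEB = 11.60 + 3.33Q.
Set SMC = demand: 11.60 + 3.33Q = 226.19 - 2.88Q → Q* = 34.5556.
The Pigouvian subsidy equals MEB at Q*: 11.72 + 0.15×34.5556 = 16.9033.

subsidy = 16.90 per unit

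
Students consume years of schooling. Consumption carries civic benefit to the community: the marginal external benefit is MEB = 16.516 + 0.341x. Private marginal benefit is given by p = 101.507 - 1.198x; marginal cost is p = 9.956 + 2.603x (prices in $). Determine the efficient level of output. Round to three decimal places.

x* = 31.233

Social marginal benefit = demand + MEB = 118.023 - 0.857x.
Set SMB = MC: 118.023 - 0.857x = 9.956 + 2.603x → x* = 31.2332.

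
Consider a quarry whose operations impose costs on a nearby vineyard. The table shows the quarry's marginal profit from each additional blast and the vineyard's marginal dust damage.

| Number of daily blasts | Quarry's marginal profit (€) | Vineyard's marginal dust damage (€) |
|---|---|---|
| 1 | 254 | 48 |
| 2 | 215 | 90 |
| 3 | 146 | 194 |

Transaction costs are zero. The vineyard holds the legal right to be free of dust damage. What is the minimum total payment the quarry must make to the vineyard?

Efficient level: marginal profit ≥ marginal dust damage through level 2, so k* = 2.
With the vineyard holding the right, the quarry must at least compensate total damage at k*: 48 + 90 = 138.

€138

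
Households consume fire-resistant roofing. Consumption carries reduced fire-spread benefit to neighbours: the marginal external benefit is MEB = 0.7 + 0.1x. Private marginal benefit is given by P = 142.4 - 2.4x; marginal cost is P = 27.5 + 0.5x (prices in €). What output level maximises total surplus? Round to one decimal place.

Social marginal benefit = demand + MEB = 143.1 - 2.3x.
Set SMB = MC: 143.1 - 2.3x = 27.5 + 0.5x → x* = 41.2857.

x* = 41.3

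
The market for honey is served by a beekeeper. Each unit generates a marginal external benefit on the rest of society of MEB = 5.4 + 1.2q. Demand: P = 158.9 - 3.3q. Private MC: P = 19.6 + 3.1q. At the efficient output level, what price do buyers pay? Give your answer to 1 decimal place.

P = 67.1

Social marginal cost = private MC − MEB = 14.2 + 1.9q.
Set SMC = demand: 14.2 + 1.9q = 158.9 - 3.3q → q* = 27.8269.
Consumer price on the demand curve at q*: 158.9 − 3.3×27.8269 = 67.0712.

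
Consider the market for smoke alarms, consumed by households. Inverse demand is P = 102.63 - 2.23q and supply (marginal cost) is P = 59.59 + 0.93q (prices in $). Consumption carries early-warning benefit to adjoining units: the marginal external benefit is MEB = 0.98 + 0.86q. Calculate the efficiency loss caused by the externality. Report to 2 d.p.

DWL = $35.03

Market equilibrium (private): 59.59 + 0.93q = 102.63 - 2.23q → q_m = 13.6203.
Social marginal benefit = demand + MEB = 103.61 - 1.37q.
Set SMB = MC: 103.61 - 1.37q = 59.59 + 0.93q → q* = 19.1391.
The welfare-loss triangle has base |q_m − q*| and height MEB(q_m) (the vertical gap between SMB and MC is zero at q* and MEB at q_m).
DWL = ½ × 5.5188 × 12.6934 = 35.0262.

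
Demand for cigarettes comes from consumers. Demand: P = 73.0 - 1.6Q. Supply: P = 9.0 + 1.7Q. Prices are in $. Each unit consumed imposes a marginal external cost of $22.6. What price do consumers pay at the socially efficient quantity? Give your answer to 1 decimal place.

P = $52.9

Social marginal benefit = demand − MEC = 50.4 - 1.6Q.
Set SMB = MC: 50.4 - 1.6Q = 9.0 + 1.7Q → Q* = 12.5455.
Consumer price on the demand curve at Q*: 73.0 − 1.6×12.5455 = 52.9272.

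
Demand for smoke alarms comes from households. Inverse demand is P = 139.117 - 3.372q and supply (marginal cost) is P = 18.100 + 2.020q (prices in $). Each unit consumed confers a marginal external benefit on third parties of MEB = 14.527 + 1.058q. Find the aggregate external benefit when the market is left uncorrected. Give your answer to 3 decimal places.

$592.511

Market equilibrium (private): 18.100 + 2.020q = 139.117 - 3.372q → q_m = 22.4438.
Total external benefit = ∫₀^{q_m} (14.527 + 1.058q) dq = 14.527×22.4438 + ½×1.058×22.4438² = 592.5112.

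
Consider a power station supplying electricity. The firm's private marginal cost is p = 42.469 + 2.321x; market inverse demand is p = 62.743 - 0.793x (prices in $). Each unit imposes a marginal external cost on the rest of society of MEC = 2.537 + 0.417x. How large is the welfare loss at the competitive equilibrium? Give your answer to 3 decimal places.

Market equilibrium (private): 42.469 + 2.321x = 62.743 - 0.793x → x_m = 6.5106.
Social marginal cost = private MC + MEC = 45.006 + 2.738x.
Set SMC = demand: 45.006 + 2.738x = 62.743 - 0.793x → x* = 5.0232.
Height of the DWL triangle at x_m is SMC(x_m) − demand(x_m) = MEC(x_m) = 5.2519.
DWL = ½ × 1.4874 × 5.2519 = 3.9058.

DWL = $3.906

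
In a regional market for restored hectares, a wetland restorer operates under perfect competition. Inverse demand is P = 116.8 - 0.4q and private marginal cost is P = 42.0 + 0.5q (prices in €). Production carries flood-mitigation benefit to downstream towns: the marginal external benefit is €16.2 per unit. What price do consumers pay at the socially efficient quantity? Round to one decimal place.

P = €76.4

Social marginal cost = private MC − MEB = 25.8 + 0.5q.
Set SMC = demand: 25.8 + 0.5q = 116.8 - 0.4q → q* = 101.1111.
Consumer price on the demand curve at q*: 116.8 − 0.4×101.1111 = 76.3556.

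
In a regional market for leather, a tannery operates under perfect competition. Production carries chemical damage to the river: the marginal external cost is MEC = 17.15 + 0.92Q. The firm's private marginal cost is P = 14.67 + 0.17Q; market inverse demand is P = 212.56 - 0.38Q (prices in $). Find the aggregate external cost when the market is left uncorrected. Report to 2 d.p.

Market equilibrium (private): 14.67 + 0.17Q = 212.56 - 0.38Q → Q_m = 359.8000.
Total external cost = ∫₀^{Q_m} (17.15 + 0.92Q) dQ = 17.15×359.8000 + ½×0.92×359.8000² = 65720.3484.

$65720.35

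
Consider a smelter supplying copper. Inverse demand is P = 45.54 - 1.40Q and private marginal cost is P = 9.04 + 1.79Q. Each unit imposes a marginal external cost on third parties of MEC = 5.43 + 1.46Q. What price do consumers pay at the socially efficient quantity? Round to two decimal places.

P = 36.19

Social marginal cost = private MC + MEC = 14.47 + 3.25Q.
Set SMC = demand: 14.47 + 3.25Q = 45.54 - 1.40Q → Q* = 6.6817.
Consumer price on the demand curve at Q*: 45.54 − 1.40×6.6817 = 36.1856.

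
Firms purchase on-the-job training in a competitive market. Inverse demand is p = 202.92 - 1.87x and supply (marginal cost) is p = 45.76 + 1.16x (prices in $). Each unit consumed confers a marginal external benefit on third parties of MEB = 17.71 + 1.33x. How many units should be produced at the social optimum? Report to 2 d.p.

Social marginal benefit = demand + MEB = 220.63 - 0.54x.
Set SMB = MC: 220.63 - 0.54x = 45.76 + 1.16x → x* = 102.8647.

x* = 102.86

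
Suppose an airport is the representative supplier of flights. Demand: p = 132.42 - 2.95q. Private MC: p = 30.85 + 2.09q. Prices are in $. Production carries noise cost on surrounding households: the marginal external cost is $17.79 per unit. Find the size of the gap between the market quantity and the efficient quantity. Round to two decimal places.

Market equilibrium (private): 30.85 + 2.09q = 132.42 - 2.95q → q_m = 20.1528.
Social marginal cost = private MC + MEC = 48.64 + 2.09q.
Set SMC = demand: 48.64 + 2.09q = 132.42 - 2.95q → q* = 16.6230.
Gap = |20.1528 − 16.6230| = 3.5298.

3.53 units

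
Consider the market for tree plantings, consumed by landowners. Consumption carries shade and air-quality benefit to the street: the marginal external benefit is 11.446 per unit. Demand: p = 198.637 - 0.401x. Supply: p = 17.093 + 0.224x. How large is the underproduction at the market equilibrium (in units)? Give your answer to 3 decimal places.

Market equilibrium (private): 17.093 + 0.224x = 198.637 - 0.401x → x_m = 290.4704.
Social marginal benefit = demand + MEB = 210.083 - 0.401x.
Set SMB = MC: 210.083 - 0.401x = 17.093 + 0.224x → x* = 308.7840.
Gap = |290.4704 − 308.7840| = 18.3136.

18.314 units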